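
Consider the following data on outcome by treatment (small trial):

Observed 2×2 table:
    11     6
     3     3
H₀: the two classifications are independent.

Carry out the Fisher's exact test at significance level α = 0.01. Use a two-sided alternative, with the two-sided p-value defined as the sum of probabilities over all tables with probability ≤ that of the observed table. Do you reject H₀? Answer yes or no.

Margins: r₁=17, r₂=6, c₁=14, c₂=9, n=23
p_obs = C(17,11)·C(6,3)/C(23,14); sum pmf over tables with pmf ≤ p_obs
p-value (two-sided) = 0.64302
At α=0.01: p ≥ α → fail to reject H₀

reject H₀: no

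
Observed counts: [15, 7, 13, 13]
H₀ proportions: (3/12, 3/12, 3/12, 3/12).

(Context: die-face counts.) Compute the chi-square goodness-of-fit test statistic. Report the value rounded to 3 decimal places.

n = 48; E_i = n·p_i = [12.00, 12.00, 12.00, 12.00]
χ² = (15−12.00)²/12.00 + (7−12.00)²/12.00 + (13−12.00)²/12.00 + (13−12.00)²/12.00 = 3.0000
df = 3

test statistic = 3.000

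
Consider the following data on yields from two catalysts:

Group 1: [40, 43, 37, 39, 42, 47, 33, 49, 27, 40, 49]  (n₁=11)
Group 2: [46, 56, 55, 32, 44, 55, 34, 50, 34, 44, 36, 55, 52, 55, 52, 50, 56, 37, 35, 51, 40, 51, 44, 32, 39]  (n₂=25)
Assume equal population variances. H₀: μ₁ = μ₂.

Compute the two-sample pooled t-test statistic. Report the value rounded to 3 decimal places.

x̄₁=40.545, s₁=6.699, n₁=11
x̄₂=45.400, s₂=8.534, n₂=25
s_p² = [10·6.699² + 24·8.534²]/34 = 64.6096
SE = √(s_p²·(1/11+1/25)) = 2.9083
t = (40.545−45.400)/2.9083 = -1.6692
df = 34

test statistic = -1.669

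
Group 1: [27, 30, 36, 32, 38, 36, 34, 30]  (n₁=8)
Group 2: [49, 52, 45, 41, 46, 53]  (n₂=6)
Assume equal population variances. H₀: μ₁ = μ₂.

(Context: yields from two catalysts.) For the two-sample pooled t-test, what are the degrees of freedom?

degrees of freedom = 12

df = n₁ + n₂ − 2 = 8 + 6 − 2 = 12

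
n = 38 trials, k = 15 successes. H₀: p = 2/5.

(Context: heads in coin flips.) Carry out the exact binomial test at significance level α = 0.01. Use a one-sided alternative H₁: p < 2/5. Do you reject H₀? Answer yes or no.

Exact binomial: n=38, k=15, p₀=2/5=0.4000
P(X≤15) from Σ C(n,i)·p₀^i·(1−p₀)^(n−i)
p-value (one-sided, H₁ less) = 0.54386
At α=0.01: p ≥ α → fail to reject H₀

reject H₀: no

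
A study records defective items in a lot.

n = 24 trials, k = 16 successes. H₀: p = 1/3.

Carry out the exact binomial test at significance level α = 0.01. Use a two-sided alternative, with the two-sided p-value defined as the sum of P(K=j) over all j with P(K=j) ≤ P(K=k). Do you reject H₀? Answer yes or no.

Exact binomial: n=24, k=16, p₀=1/3=0.3333
P(X=j) = C(n,j)·p₀^j·(1−p₀)^(n−j); p = Σ P(X=j) over j with P(X=j) ≤ P(X=16)
p-value (two-sided) = 0.00092
At α=0.01: p < α → reject H₀

reject H₀: yes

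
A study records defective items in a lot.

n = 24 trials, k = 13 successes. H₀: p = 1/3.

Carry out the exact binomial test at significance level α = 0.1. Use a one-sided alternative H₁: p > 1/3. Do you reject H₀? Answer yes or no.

reject H₀: yes

Exact binomial: n=24, k=13, p₀=1/3=0.3333
P(X≥13) from Σ C(n,i)·p₀^i·(1−p₀)^(n−i)
p-value (one-sided, H₁ greater) = 0.02844
At α=0.1: p < α → reject H₀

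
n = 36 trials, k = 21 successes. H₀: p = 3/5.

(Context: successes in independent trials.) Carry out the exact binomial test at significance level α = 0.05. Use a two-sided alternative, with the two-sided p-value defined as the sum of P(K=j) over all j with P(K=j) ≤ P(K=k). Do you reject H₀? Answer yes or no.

reject H₀: no

Exact binomial: n=36, k=21, p₀=3/5=0.6000
P(X=j) = C(n,j)·p₀^j·(1−p₀)^(n−j); p = Σ P(X=j) over j with P(X=j) ≤ P(X=21)
p-value (two-sided) = 0.86587
At α=0.05: p ≥ α → fail to reject H₀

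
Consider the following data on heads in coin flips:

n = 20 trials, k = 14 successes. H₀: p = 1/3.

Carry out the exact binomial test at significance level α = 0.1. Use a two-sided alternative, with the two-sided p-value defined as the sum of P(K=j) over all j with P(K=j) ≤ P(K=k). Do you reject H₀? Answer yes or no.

Exact binomial: n=20, k=14, p₀=1/3=0.3333
P(X=j) = C(n,j)·p₀^j·(1−p₀)^(n−j); p = Σ P(X=j) over j with P(X=j) ≤ P(X=14)
p-value (two-sided) = 0.00118
At α=0.1: p < α → reject H₀

reject H₀: yes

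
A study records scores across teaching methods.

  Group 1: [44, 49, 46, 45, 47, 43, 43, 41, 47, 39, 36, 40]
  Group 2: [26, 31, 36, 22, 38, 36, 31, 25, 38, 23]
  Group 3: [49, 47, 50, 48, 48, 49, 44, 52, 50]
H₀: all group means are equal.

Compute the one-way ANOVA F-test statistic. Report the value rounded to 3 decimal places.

test statistic = 42.121

Group means [43.33, 30.60, 48.56], grand mean 40.742
SSB = Σnᵢ(x̄ᵢ−x̄)² = 1658.647; SSW = ΣΣ(x−x̄ᵢ)² = 551.289
MSB = 1658.647/2 = 829.3233; MSW = 551.289/28 = 19.6889
F = MSB/MSW = 42.1214
df = (2, 28)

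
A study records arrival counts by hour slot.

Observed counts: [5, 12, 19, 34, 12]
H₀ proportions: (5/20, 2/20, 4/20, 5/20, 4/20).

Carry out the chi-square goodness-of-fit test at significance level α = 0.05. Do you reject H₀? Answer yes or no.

n = 82; E_i = n·p_i = [20.50, 8.20, 16.40, 20.50, 16.40]
χ² = (5−20.50)²/20.50 + (12−8.20)²/8.20 + (19−16.40)²/16.40 + (34−20.50)²/20.50 + (12−16.40)²/16.40 = 23.9634
df = 4
p-value (upper-tail) = 0.00008
At α=0.05: p < α → reject H₀

reject H₀: yes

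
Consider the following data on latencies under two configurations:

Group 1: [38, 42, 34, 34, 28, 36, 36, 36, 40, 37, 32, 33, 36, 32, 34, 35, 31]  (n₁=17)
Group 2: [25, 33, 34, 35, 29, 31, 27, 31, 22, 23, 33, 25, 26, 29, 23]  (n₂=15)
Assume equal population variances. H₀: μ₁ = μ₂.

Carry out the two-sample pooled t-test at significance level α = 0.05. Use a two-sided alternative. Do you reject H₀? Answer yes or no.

reject H₀: yes

x̄₁=34.941, s₁=3.363, n₁=17
x̄₂=28.400, s₂=4.323, n₂=15
s_p² = [16·3.363² + 14·4.323²]/30 = 14.7514
SE = √(s_p²·(1/17+1/15)) = 1.3606
t = (34.941−28.400)/1.3606 = 4.8077
df = 30
p-value (two-sided) = 0.00004
At α=0.05: p < α → reject H₀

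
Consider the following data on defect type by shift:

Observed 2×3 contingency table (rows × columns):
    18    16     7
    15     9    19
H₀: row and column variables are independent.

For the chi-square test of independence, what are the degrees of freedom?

df = (r−1)(c−1) = (2−1)·(3−1) = 2

degrees of freedom = 2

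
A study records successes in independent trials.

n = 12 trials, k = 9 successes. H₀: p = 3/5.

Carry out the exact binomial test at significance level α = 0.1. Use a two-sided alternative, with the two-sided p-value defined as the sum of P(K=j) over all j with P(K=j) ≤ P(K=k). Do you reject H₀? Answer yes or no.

reject H₀: no

Exact binomial: n=12, k=9, p₀=3/5=0.6000
P(X=j) = C(n,j)·p₀^j·(1−p₀)^(n−j); p = Σ P(X=j) over j with P(X=j) ≤ P(X=9)
p-value (two-sided) = 0.38355
At α=0.1: p ≥ α → fail to reject H₀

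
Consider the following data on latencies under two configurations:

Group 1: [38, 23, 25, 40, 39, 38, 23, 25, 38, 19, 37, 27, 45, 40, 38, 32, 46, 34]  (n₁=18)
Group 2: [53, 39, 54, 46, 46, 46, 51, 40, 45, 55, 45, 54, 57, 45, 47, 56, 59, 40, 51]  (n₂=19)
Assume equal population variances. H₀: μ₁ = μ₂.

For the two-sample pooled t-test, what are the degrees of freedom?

degrees of freedom = 35

df = n₁ + n₂ − 2 = 18 + 19 − 2 = 35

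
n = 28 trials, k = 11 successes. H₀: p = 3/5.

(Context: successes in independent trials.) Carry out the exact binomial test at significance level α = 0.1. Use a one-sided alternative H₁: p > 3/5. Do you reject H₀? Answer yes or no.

Exact binomial: n=28, k=11, p₀=3/5=0.6000
P(X≥11) from Σ C(n,i)·p₀^i·(1−p₀)^(n−i)
p-value (one-sided, H₁ greater) = 0.99188
At α=0.1: p ≥ α → fail to reject H₀

reject H₀: no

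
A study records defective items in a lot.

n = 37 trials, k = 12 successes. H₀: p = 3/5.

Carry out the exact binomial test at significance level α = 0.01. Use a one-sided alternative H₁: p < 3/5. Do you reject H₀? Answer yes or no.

reject H₀: yes

Exact binomial: n=37, k=12, p₀=3/5=0.6000
P(X≤12) from Σ C(n,i)·p₀^i·(1−p₀)^(n−i)
p-value (one-sided, H₁ less) = 0.00064
At α=0.01: p < α → reject H₀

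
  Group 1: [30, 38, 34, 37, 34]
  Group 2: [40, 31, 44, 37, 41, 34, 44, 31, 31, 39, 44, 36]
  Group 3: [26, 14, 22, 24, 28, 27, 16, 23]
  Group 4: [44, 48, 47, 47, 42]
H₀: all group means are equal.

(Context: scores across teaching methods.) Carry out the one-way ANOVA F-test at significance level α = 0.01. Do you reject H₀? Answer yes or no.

reject H₀: yes

Group means [34.60, 37.67, 22.50, 45.60], grand mean 34.433
SSB = Σnᵢ(x̄ᵢ−x̄)² = 1888.300; SSW = ΣΣ(x−x̄ᵢ)² = 533.067
MSB = 1888.300/3 = 629.4333; MSW = 533.067/26 = 20.5026
F = MSB/MSW = 30.7002
df = (3, 26)
p-value (upper-tail) = 0.00000
At α=0.01: p < α → reject H₀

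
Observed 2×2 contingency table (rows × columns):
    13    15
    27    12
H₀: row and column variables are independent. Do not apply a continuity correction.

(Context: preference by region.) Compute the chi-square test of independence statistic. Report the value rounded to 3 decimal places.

Row totals [28, 39], col totals [40, 27], n=67
χ² = (13−16.72)²/16.72 + (15−11.28)²/11.28 + (27−23.28)²/23.28 + (12−15.72)²/15.72 = 3.5223
df = 1

test statistic = 3.522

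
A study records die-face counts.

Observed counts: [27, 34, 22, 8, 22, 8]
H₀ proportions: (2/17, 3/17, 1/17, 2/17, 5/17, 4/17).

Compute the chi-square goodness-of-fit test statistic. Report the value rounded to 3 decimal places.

n = 121; E_i = n·p_i = [14.24, 21.35, 7.12, 14.24, 35.59, 28.47]
χ² = (27−14.24)²/14.24 + (34−21.35)²/21.35 + (22−7.12)²/7.12 + (8−14.24)²/14.24 + (22−35.59)²/35.59 + (8−28.47)²/28.47 = 72.6923
df = 5

test statistic = 72.692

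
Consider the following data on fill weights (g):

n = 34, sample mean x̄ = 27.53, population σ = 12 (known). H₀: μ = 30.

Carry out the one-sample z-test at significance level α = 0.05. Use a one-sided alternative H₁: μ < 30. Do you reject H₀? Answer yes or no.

SE = σ/√n = 12/√34 = 2.0580
z = (x̄−μ₀)/SE = (27.53−30)/2.0580 = -1.2002
p-value (one-sided, H₁ less) = 0.11503
At α=0.05: p ≥ α → fail to reject H₀

reject H₀: no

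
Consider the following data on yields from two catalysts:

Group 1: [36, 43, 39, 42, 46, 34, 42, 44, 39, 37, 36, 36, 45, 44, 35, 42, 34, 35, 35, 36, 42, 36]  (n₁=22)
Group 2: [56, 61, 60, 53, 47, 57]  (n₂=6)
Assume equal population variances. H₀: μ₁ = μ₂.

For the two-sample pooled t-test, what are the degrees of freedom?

df = n₁ + n₂ − 2 = 22 + 6 − 2 = 26

degrees of freedom = 26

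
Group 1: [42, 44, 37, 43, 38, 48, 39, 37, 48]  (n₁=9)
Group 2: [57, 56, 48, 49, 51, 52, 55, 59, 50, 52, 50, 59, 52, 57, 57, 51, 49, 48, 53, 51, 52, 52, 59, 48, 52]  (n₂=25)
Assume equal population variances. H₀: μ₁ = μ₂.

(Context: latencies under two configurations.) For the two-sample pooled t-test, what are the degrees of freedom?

degrees of freedom = 32

df = n₁ + n₂ − 2 = 9 + 25 − 2 = 32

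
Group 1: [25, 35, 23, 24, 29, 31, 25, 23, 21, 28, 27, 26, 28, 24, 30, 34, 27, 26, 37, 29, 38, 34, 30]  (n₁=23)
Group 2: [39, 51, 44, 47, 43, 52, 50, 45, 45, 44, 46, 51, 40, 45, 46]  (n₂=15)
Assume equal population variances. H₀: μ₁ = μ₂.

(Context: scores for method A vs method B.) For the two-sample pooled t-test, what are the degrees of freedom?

df = n₁ + n₂ − 2 = 23 + 15 − 2 = 36

degrees of freedom = 36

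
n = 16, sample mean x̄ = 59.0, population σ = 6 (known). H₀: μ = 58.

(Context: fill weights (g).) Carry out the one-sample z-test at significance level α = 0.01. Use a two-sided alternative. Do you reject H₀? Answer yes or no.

reject H₀: no

SE = σ/√n = 6/√16 = 1.5000
z = (x̄−μ₀)/SE = (59.0−58)/1.5000 = 0.6667
p-value (two-sided) = 0.50499
At α=0.01: p ≥ α → fail to reject H₀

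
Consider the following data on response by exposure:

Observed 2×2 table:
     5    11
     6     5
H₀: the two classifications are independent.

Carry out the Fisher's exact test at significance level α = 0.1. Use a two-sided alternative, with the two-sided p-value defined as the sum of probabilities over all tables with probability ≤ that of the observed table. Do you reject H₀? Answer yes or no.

reject H₀: no

Margins: r₁=16, r₂=11, c₁=11, c₂=16, n=27
p_obs = C(16,5)·C(11,6)/C(27,11); sum pmf over tables with pmf ≤ p_obs
p-value (two-sided) = 0.26380
At α=0.1: p ≥ α → fail to reject H₀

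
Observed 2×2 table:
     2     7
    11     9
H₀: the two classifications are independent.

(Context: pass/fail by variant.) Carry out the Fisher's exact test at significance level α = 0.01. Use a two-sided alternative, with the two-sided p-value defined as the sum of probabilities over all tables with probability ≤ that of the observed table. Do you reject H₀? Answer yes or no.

reject H₀: no

Margins: r₁=9, r₂=20, c₁=13, c₂=16, n=29
p_obs = C(9,2)·C(20,11)/C(29,13); sum pmf over tables with pmf ≤ p_obs
p-value (two-sided) = 0.12964
At α=0.01: p ≥ α → fail to reject H₀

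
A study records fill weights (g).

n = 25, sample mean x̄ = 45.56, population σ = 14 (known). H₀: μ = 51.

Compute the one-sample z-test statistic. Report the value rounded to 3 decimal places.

test statistic = -1.943

SE = σ/√n = 14/√25 = 2.8000
z = (x̄−μ₀)/SE = (45.56−51)/2.8000 = -1.9429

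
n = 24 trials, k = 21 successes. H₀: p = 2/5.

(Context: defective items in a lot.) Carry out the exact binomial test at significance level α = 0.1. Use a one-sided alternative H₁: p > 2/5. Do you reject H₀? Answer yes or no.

reject H₀: yes

Exact binomial: n=24, k=21, p₀=2/5=0.4000
P(X≥21) from Σ C(n,i)·p₀^i·(1−p₀)^(n−i)
p-value (one-sided, H₁ greater) = 0.00000
At α=0.1: p < α → reject H₀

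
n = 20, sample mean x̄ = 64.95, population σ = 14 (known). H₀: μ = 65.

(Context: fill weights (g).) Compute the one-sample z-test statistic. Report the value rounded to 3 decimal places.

test statistic = -0.016

SE = σ/√n = 14/√20 = 3.1305
z = (x̄−μ₀)/SE = (64.95−65)/3.1305 = -0.0160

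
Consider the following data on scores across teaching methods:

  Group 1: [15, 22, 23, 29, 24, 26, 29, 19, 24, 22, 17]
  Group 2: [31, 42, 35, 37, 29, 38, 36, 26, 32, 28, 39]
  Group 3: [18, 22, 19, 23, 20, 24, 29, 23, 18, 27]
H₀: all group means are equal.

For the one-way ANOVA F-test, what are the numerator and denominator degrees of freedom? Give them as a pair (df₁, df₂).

k = 3 groups, N = 32 total
df = (k−1, N−k) = (3−1, 32−3) = (2, 29)

degrees of freedom = [2, 29]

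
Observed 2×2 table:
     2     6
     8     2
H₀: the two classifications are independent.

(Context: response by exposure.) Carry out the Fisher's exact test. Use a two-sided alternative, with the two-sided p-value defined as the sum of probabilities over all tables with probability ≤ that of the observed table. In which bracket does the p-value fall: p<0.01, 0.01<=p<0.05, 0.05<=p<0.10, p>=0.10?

p-value bracket: 0.05<=p<0.10

Margins: r₁=8, r₂=10, c₁=10, c₂=8, n=18
p_obs = C(8,2)·C(10,8)/C(18,10); sum pmf over tables with pmf ≤ p_obs
p-value (two-sided) = 0.05361
→ bracket: 0.05<=p<0.10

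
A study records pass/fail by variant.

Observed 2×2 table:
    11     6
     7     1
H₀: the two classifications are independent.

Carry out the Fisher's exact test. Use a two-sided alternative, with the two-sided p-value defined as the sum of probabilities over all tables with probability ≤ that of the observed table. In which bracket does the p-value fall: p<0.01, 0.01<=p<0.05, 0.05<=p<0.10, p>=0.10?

Margins: r₁=17, r₂=8, c₁=18, c₂=7, n=25
p_obs = C(17,11)·C(8,7)/C(25,18); sum pmf over tables with pmf ≤ p_obs
p-value (two-sided) = 0.36230
→ bracket: p>=0.10

p-value bracket: p>=0.10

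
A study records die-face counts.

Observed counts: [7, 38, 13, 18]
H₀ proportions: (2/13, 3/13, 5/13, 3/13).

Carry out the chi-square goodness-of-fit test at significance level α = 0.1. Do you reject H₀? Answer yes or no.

n = 76; E_i = n·p_i = [11.69, 17.54, 29.23, 17.54]
χ² = (7−11.69)²/11.69 + (38−17.54)²/17.54 + (13−29.23)²/29.23 + (18−17.54)²/17.54 = 34.7794
df = 3
p-value (upper-tail) = 0.00000
At α=0.1: p < α → reject H₀

reject H₀: yes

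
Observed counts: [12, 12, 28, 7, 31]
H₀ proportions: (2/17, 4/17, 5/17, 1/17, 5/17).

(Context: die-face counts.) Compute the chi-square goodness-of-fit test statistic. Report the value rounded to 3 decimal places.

n = 90; E_i = n·p_i = [10.59, 21.18, 26.47, 5.29, 26.47]
χ² = (12−10.59)²/10.59 + (12−21.18)²/21.18 + (28−26.47)²/26.47 + (7−5.29)²/5.29 + (31−26.47)²/26.47 = 5.5778
df = 4

test statistic = 5.578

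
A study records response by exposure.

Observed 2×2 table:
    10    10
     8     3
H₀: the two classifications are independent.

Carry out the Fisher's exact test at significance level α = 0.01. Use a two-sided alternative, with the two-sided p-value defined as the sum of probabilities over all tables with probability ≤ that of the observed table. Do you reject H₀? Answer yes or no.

reject H₀: no

Margins: r₁=20, r₂=11, c₁=18, c₂=13, n=31
p_obs = C(20,10)·C(11,8)/C(31,18); sum pmf over tables with pmf ≤ p_obs
p-value (two-sided) = 0.27546
At α=0.01: p ≥ α → fail to reject H₀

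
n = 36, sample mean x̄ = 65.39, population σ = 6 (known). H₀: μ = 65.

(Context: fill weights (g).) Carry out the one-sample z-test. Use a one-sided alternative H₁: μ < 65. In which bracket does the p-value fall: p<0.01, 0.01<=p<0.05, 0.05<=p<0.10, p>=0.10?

SE = σ/√n = 6/√36 = 1.0000
z = (x̄−μ₀)/SE = (65.39−65)/1.0000 = 0.3900
p-value (one-sided, H₁ less) = 0.65173
→ bracket: p>=0.10

p-value bracket: p>=0.10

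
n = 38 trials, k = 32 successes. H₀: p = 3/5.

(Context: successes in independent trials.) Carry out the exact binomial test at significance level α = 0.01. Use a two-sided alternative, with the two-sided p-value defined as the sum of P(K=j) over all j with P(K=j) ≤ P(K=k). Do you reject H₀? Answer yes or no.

reject H₀: yes

Exact binomial: n=38, k=32, p₀=3/5=0.6000
P(X=j) = C(n,j)·p₀^j·(1−p₀)^(n−j); p = Σ P(X=j) over j with P(X=j) ≤ P(X=32)
p-value (two-sided) = 0.00238
At α=0.01: p < α → reject H₀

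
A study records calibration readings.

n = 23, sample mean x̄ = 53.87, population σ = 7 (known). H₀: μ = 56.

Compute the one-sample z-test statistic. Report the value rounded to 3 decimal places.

test statistic = -1.459

SE = σ/√n = 7/√23 = 1.4596
z = (x̄−μ₀)/SE = (53.87−56)/1.4596 = -1.4593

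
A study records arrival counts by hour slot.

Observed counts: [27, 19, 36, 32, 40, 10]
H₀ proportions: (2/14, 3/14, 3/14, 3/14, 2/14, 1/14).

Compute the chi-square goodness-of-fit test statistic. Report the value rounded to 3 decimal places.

test statistic = 20.234

n = 164; E_i = n·p_i = [23.43, 35.14, 35.14, 35.14, 23.43, 11.71]
χ² = (27−23.43)²/23.43 + (19−35.14)²/35.14 + (36−35.14)²/35.14 + (32−35.14)²/35.14 + (40−23.43)²/23.43 + (10−11.71)²/11.71 = 20.2337
df = 5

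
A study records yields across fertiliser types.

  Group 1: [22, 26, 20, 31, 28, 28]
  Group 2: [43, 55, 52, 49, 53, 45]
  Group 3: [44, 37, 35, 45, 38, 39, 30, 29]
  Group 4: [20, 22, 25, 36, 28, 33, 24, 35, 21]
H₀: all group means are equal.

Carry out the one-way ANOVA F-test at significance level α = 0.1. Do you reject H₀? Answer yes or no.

reject H₀: yes

Group means [25.83, 49.50, 37.12, 27.11], grand mean 34.241
SSB = Σnᵢ(x̄ᵢ−x̄)² = 2345.213; SSW = ΣΣ(x−x̄ᵢ)² = 736.097
MSB = 2345.213/3 = 781.7377; MSW = 736.097/25 = 29.4439
F = MSB/MSW = 26.5501
df = (3, 25)
p-value (upper-tail) = 0.00000
At α=0.1: p < α → reject H₀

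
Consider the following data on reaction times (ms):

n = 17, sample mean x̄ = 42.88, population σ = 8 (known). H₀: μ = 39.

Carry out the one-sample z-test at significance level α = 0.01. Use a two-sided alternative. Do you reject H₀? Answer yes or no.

SE = σ/√n = 8/√17 = 1.9403
z = (x̄−μ₀)/SE = (42.88−39)/1.9403 = 1.9997
p-value (two-sided) = 0.04553
At α=0.01: p ≥ α → fail to reject H₀

reject H₀: no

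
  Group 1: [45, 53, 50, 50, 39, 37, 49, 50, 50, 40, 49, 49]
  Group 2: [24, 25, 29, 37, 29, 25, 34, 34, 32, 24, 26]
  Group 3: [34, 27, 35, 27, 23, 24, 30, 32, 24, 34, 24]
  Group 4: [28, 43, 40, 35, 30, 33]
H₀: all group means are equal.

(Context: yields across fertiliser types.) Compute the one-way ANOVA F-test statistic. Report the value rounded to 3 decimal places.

test statistic = 33.711

Group means [46.75, 29.00, 28.55, 34.83], grand mean 35.075
SSB = Σnᵢ(x̄ᵢ−x̄)² = 2510.964; SSW = ΣΣ(x−x̄ᵢ)² = 893.811
MSB = 2510.964/3 = 836.9881; MSW = 893.811/36 = 24.8281
F = MSB/MSW = 33.7114
df = (3, 36)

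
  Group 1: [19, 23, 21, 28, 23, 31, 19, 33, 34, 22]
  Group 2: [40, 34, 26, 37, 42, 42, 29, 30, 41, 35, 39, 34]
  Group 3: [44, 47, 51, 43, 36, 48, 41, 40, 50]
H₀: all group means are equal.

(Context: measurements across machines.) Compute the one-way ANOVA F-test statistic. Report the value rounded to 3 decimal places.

test statistic = 30.303

Group means [25.30, 35.75, 44.44], grand mean 34.903
SSB = Σnᵢ(x̄ᵢ−x̄)² = 1750.137; SSW = ΣΣ(x−x̄ᵢ)² = 808.572
MSB = 1750.137/2 = 875.0687; MSW = 808.572/28 = 28.8776
F = MSB/MSW = 30.3027
df = (2, 28)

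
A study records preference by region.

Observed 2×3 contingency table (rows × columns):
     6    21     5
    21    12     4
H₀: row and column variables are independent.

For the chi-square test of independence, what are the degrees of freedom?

degrees of freedom = 2

df = (r−1)(c−1) = (2−1)·(3−1) = 2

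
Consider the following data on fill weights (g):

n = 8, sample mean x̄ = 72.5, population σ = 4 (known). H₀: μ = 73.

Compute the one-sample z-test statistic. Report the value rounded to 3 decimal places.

test statistic = -0.354

SE = σ/√n = 4/√8 = 1.4142
z = (x̄−μ₀)/SE = (72.5−73)/1.4142 = -0.3536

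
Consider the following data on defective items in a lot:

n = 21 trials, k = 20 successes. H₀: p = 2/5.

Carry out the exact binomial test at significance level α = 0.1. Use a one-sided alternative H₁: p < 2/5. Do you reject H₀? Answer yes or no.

Exact binomial: n=21, k=20, p₀=2/5=0.4000
P(X≤20) from Σ C(n,i)·p₀^i·(1−p₀)^(n−i)
p-value (one-sided, H₁ less) = 1.00000
At α=0.1: p ≥ α → fail to reject H₀

reject H₀: no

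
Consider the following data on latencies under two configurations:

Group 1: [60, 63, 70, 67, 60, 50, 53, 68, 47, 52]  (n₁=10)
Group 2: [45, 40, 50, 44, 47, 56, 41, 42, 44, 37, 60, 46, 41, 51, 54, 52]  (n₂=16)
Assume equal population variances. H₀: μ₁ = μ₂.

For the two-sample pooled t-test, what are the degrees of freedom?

degrees of freedom = 24

df = n₁ + n₂ − 2 = 10 + 16 − 2 = 24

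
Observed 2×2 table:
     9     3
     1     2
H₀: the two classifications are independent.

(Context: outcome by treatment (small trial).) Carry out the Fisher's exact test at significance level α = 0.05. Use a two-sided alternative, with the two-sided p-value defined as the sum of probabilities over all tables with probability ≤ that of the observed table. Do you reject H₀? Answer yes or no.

reject H₀: no

Margins: r₁=12, r₂=3, c₁=10, c₂=5, n=15
p_obs = C(12,9)·C(3,1)/C(15,10); sum pmf over tables with pmf ≤ p_obs
p-value (two-sided) = 0.24176
At α=0.05: p ≥ α → fail to reject H₀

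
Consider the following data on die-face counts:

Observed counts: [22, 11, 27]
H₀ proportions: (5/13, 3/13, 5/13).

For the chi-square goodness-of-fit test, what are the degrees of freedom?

degrees of freedom = 2

df = k − 1 = 3 − 1 = 2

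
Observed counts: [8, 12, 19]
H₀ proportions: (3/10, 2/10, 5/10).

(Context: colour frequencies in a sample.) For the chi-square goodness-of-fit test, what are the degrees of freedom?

df = k − 1 = 3 − 1 = 2

degrees of freedom = 2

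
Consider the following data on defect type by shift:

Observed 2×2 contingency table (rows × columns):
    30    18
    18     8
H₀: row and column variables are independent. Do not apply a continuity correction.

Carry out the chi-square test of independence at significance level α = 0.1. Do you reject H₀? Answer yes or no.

Row totals [48, 26], col totals [48, 26], n=74
χ² = (30−31.14)²/31.14 + (18−16.86)²/16.86 + (18−16.86)²/16.86 + (8−9.14)²/9.14 = 0.3352
df = 1
p-value (upper-tail) = 0.56259
At α=0.1: p ≥ α → fail to reject H₀

reject H₀: no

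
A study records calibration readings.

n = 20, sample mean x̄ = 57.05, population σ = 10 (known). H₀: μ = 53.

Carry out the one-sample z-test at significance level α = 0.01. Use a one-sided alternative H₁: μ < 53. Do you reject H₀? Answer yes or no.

reject H₀: no

SE = σ/√n = 10/√20 = 2.2361
z = (x̄−μ₀)/SE = (57.05−53)/2.2361 = 1.8112
p-value (one-sided, H₁ less) = 0.96495
At α=0.01: p ≥ α → fail to reject H₀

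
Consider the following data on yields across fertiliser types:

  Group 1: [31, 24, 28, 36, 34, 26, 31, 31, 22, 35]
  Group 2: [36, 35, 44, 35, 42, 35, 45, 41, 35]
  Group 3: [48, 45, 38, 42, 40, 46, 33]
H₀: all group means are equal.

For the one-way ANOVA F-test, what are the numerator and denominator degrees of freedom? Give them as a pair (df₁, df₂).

k = 3 groups, N = 26 total
df = (k−1, N−k) = (3−1, 26−3) = (2, 23)

degrees of freedom = [2, 23]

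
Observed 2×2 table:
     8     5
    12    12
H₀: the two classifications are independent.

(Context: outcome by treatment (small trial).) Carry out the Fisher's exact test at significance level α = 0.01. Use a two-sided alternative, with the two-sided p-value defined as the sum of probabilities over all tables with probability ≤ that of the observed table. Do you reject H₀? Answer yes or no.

Margins: r₁=13, r₂=24, c₁=20, c₂=17, n=37
p_obs = C(13,8)·C(24,12)/C(37,20); sum pmf over tables with pmf ≤ p_obs
p-value (two-sided) = 0.73070
At α=0.01: p ≥ α → fail to reject H₀

reject H₀: no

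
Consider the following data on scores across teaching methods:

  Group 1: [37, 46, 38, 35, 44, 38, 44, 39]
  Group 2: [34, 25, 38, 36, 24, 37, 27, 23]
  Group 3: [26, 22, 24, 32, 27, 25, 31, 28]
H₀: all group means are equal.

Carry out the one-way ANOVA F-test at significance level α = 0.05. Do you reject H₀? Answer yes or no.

Group means [40.12, 30.50, 26.88], grand mean 32.500
SSB = Σnᵢ(x̄ᵢ−x̄)² = 750.250; SSW = ΣΣ(x−x̄ᵢ)² = 473.750
MSB = 750.250/2 = 375.1250; MSW = 473.750/21 = 22.5595
F = MSB/MSW = 16.6282
df = (2, 21)
p-value (upper-tail) = 0.00005
At α=0.05: p < α → reject H₀

reject H₀: yes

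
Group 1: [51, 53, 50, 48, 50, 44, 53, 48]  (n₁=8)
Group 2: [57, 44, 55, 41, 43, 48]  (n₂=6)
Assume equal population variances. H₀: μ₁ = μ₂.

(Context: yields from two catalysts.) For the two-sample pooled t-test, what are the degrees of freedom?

degrees of freedom = 12

df = n₁ + n₂ − 2 = 8 + 6 − 2 = 12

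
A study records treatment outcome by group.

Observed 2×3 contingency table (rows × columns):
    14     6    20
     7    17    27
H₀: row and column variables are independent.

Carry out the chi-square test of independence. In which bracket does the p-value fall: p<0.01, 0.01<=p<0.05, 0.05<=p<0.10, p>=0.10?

Row totals [40, 51], col totals [21, 23, 47], n=91
χ² = (14−9.23)²/9.23 + (6−10.11)²/10.11 + (20−20.66)²/20.66 + (7−11.77)²/11.77 + (17−12.89)²/12.89 + (27−26.34)²/26.34 = 7.4154
df = 2
p-value (upper-tail) = 0.02453
→ bracket: 0.01<=p<0.05

p-value bracket: 0.01<=p<0.05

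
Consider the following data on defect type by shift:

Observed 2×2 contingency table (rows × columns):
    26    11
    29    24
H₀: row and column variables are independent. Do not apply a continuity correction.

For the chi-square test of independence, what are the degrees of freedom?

degrees of freedom = 1

df = (r−1)(c−1) = (2−1)·(2−1) = 1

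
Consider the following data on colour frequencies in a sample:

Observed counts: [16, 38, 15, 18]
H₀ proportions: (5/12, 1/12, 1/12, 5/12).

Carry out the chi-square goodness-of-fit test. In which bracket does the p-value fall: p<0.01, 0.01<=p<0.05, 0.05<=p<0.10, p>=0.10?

n = 87; E_i = n·p_i = [36.25, 7.25, 7.25, 36.25]
χ² = (16−36.25)²/36.25 + (38−7.25)²/7.25 + (15−7.25)²/7.25 + (18−36.25)²/36.25 = 159.2069
df = 3
p-value (upper-tail) = 0.00000
→ bracket: p<0.01

p-value bracket: p<0.01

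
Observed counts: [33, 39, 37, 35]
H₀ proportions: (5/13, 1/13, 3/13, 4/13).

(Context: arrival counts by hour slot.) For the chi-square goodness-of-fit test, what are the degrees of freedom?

df = k − 1 = 4 − 1 = 3

degrees of freedom = 3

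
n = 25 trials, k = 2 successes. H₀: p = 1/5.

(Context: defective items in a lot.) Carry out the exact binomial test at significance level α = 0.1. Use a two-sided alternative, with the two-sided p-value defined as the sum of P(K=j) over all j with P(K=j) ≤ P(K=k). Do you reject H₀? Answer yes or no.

reject H₀: no

Exact binomial: n=25, k=2, p₀=1/5=0.2000
P(X=j) = C(n,j)·p₀^j·(1−p₀)^(n−j); p = Σ P(X=j) over j with P(X=j) ≤ P(X=2)
p-value (two-sided) = 0.20735
At α=0.1: p ≥ α → fail to reject H₀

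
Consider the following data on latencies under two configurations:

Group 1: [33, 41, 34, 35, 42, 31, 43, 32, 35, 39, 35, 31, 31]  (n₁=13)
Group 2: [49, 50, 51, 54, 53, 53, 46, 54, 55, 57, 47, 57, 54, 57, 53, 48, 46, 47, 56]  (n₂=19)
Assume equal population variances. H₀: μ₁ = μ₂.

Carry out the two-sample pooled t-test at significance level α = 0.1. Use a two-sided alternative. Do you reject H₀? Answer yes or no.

x̄₁=35.538, s₁=4.313, n₁=13
x̄₂=51.947, s₂=3.851, n₂=19
s_p² = [12·4.313² + 18·3.851²]/30 = 16.3393
SE = √(s_p²·(1/13+1/19)) = 1.4549
t = (35.538−51.947)/1.4549 = -11.2781
df = 30
p-value (two-sided) = 0.00000
At α=0.1: p < α → reject H₀

reject H₀: yes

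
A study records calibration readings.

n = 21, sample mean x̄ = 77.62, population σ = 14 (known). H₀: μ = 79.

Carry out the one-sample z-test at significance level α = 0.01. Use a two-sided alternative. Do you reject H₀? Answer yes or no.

SE = σ/√n = 14/√21 = 3.0551
z = (x̄−μ₀)/SE = (77.62−79)/3.0551 = -0.4517
p-value (two-sided) = 0.65148
At α=0.01: p ≥ α → fail to reject H₀

reject H₀: no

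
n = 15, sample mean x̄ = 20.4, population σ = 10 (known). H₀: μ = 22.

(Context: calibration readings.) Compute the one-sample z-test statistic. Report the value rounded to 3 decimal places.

test statistic = -0.620

SE = σ/√n = 10/√15 = 2.5820
z = (x̄−μ₀)/SE = (20.4−22)/2.5820 = -0.6197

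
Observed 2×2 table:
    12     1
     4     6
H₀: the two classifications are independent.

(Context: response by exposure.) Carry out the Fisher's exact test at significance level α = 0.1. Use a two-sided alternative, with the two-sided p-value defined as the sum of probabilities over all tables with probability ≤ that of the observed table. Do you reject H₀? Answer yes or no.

reject H₀: yes

Margins: r₁=13, r₂=10, c₁=16, c₂=7, n=23
p_obs = C(13,12)·C(10,4)/C(23,16); sum pmf over tables with pmf ≤ p_obs
p-value (two-sided) = 0.01862
At α=0.1: p < α → reject H₀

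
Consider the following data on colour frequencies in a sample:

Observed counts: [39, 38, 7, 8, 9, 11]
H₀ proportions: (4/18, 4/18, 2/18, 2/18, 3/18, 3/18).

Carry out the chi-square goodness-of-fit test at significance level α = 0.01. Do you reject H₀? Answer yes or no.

reject H₀: yes

n = 112; E_i = n·p_i = [24.89, 24.89, 12.44, 12.44, 18.67, 18.67]
χ² = (39−24.89)²/24.89 + (38−24.89)²/24.89 + (7−12.44)²/12.44 + (8−12.44)²/12.44 + (9−18.67)²/18.67 + (11−18.67)²/18.67 = 27.0313
df = 5
p-value (upper-tail) = 0.00006
At α=0.01: p < α → reject H₀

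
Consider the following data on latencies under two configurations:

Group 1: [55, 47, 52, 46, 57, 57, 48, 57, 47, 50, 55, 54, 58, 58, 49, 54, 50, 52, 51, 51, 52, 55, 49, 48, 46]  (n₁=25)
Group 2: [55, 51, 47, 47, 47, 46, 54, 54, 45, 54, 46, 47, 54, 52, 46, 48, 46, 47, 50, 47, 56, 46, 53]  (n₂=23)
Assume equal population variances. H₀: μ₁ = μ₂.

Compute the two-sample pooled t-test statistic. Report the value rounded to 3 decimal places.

x̄₁=51.920, s₁=3.894, n₁=25
x̄₂=49.478, s₂=3.666, n₂=23
s_p² = [24·3.894² + 22·3.666²]/46 = 14.3387
SE = √(s_p²·(1/25+1/23)) = 1.0941
t = (51.920−49.478)/1.0941 = 2.2318
df = 46

test statistic = 2.232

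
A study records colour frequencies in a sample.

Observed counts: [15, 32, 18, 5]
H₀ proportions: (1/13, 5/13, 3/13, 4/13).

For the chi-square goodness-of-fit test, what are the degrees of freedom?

df = k − 1 = 4 − 1 = 3

degrees of freedom = 3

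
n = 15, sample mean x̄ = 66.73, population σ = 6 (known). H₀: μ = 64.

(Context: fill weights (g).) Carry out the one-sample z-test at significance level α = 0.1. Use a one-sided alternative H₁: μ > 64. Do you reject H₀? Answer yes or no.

SE = σ/√n = 6/√15 = 1.5492
z = (x̄−μ₀)/SE = (66.73−64)/1.5492 = 1.7622
p-value (one-sided, H₁ greater) = 0.03902
At α=0.1: p < α → reject H₀

reject H₀: yes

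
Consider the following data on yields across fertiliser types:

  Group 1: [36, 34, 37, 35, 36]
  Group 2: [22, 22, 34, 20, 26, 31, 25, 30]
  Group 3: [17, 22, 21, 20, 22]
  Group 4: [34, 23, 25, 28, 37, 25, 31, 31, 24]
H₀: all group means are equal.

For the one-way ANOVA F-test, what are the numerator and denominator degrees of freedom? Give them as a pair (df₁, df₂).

degrees of freedom = [3, 23]

k = 4 groups, N = 27 total
df = (k−1, N−k) = (4−1, 27−4) = (3, 23)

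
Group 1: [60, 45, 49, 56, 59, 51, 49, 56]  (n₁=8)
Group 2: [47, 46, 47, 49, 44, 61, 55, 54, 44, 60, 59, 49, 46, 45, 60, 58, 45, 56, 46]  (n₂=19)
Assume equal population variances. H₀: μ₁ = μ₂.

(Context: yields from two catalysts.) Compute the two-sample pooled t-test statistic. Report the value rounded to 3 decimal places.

x̄₁=53.125, s₁=5.384, n₁=8
x̄₂=51.105, s₂=6.280, n₂=19
s_p² = [7·5.384² + 18·6.280²]/25 = 36.5066
SE = √(s_p²·(1/8+1/19)) = 2.5465
t = (53.125−51.105)/2.5465 = 0.7931
df = 25

test statistic = 0.793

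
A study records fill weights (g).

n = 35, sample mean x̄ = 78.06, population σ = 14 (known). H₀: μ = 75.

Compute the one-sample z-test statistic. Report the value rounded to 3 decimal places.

test statistic = 1.293

SE = σ/√n = 14/√35 = 2.3664
z = (x̄−μ₀)/SE = (78.06−75)/2.3664 = 1.2931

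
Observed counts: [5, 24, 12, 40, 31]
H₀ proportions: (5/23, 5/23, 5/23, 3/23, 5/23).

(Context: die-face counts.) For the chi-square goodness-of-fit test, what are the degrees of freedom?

degrees of freedom = 4

df = k − 1 = 5 − 1 = 4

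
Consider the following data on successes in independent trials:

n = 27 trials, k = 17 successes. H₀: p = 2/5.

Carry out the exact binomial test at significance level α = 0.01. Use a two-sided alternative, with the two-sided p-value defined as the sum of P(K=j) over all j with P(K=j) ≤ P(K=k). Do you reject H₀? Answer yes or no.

reject H₀: no

Exact binomial: n=27, k=17, p₀=2/5=0.4000
P(X=j) = C(n,j)·p₀^j·(1−p₀)^(n−j); p = Σ P(X=j) over j with P(X=j) ≤ P(X=17)
p-value (two-sided) = 0.01800
At α=0.01: p ≥ α → fail to reject H₀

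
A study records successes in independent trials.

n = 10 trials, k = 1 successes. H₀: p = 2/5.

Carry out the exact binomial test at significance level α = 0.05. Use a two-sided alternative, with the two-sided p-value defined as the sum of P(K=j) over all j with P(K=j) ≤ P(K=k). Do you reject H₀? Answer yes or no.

reject H₀: no

Exact binomial: n=10, k=1, p₀=2/5=0.4000
P(X=j) = C(n,j)·p₀^j·(1−p₀)^(n−j); p = Σ P(X=j) over j with P(X=j) ≤ P(X=1)
p-value (two-sided) = 0.05865
At α=0.05: p ≥ α → fail to reject H₀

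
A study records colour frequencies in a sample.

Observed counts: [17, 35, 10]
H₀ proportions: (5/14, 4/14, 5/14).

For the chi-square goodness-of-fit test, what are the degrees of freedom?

degrees of freedom = 2

df = k − 1 = 3 − 1 = 2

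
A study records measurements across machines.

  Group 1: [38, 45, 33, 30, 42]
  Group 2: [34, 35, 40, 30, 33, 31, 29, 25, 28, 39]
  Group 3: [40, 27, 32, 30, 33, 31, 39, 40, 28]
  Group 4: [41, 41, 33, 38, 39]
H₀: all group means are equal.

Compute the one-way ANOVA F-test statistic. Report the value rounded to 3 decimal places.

Group means [37.60, 32.40, 33.33, 38.40], grand mean 34.621
SSB = Σnᵢ(x̄ᵢ−x̄)² = 180.028; SSW = ΣΣ(x−x̄ᵢ)² = 608.800
MSB = 180.028/3 = 60.0092; MSW = 608.800/25 = 24.3520
F = MSB/MSW = 2.4642
df = (3, 25)

test statistic = 2.464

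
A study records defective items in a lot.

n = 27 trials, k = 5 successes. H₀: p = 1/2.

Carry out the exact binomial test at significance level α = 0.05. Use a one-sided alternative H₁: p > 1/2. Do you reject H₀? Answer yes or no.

Exact binomial: n=27, k=5, p₀=1/2=0.5000
P(X≥5) from Σ C(n,i)·p₀^i·(1−p₀)^(n−i)
p-value (one-sided, H₁ greater) = 0.99984
At α=0.05: p ≥ α → fail to reject H₀

reject H₀: no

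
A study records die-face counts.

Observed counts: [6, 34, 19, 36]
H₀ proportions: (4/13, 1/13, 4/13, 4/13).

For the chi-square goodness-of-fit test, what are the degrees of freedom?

degrees of freedom = 3

df = k − 1 = 4 − 1 = 3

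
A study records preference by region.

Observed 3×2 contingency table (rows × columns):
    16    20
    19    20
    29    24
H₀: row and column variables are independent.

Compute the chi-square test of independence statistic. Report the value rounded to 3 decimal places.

test statistic = 0.942

Row totals [36, 39, 53], col totals [64, 64], n=128
χ² = (16−18.00)²/18.00 + (20−18.00)²/18.00 + (19−19.50)²/19.50 + (20−19.50)²/19.50 + (29−26.50)²/26.50 + (24−26.50)²/26.50 = 0.9418
df = 2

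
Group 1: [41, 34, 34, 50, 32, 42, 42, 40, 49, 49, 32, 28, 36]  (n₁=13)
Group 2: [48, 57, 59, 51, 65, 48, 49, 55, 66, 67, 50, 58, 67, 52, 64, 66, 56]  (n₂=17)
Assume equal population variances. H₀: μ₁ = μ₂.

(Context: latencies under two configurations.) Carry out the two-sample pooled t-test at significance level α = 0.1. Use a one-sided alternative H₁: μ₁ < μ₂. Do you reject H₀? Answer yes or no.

x̄₁=39.154, s₁=7.198, n₁=13
x̄₂=57.529, s₂=7.142, n₂=17
s_p² = [12·7.198² + 16·7.142²]/28 = 51.3546
SE = √(s_p²·(1/13+1/17)) = 2.6403
t = (39.154−57.529)/2.6403 = -6.9596
df = 28
p-value (one-sided, H₁ less) = 0.00000
At α=0.1: p < α → reject H₀

reject H₀: yes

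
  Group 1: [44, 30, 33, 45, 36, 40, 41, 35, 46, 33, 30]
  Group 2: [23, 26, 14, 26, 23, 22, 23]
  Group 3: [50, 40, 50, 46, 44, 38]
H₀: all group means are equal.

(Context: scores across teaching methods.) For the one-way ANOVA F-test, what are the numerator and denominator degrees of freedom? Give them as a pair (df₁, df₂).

degrees of freedom = [2, 21]

k = 3 groups, N = 24 total
df = (k−1, N−k) = (3−1, 24−3) = (2, 21)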